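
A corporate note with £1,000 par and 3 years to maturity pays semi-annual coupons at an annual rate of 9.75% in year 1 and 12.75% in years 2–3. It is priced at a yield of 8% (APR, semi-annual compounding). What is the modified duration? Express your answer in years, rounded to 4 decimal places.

Periodic yield y = 0.04. First find Macaulay duration:
  t   CF        PV=CF/(1+0.04)^t    t·PV
  1        48.75        46.8750        46.8750
  2        48.75        45.0721        90.1442
  3        63.75        56.6735       170.0206
  4        63.75        54.4938       217.9751
  5        63.75        52.3979       261.9893
  6     1,063.75       840.6971     5,044.1825
  Σ                  1,096.2093     5,831.1866
P = 1,096.2093; Macaulay duration = 5,831.1866 / 1,096.2093 = 5.31941 half-year periods = 2.65970 years.
Modified duration = D_Mac / (1 + y) = 2.65970 / 1.04 = 2.55741 years.

2.5574 years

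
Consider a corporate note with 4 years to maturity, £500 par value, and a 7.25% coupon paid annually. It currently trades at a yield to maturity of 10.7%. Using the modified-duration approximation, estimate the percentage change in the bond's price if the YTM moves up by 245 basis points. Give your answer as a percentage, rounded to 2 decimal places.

-7.94%

Periodic yield y = 0.107. Modified duration first:
  t   CF        PV=CF/(1+0.107)^t    t·PV
  1        36.25        32.7462        32.7462
  2        36.25        29.5810        59.1620
  3        36.25        26.7218        80.1653
  4       536.25       357.0893     1,428.3571
  Σ                    446.1382     1,600.4306
P = 446.1382; D_Mac = 3.58730 yrs; D_mod = 3.58730/(1+0.107) = 3.24056 yrs.
ΔP/P ≈ -D_mod · Δy = -3.24056 × (+0.0245) = -0.079394 = -7.9394%.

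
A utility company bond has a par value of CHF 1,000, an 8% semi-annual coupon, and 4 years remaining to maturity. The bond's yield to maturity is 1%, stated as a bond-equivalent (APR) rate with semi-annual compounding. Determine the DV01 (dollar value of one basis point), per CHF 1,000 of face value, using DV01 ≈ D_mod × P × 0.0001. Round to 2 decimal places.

Periodic yield y = 0.005.
  t   CF        PV=CF/(1+0.005)^t    t·PV
  1        40.00        39.8010        39.8010
  2        40.00        39.6030        79.2060
  3        40.00        39.4060       118.2179
  4        40.00        39.2099       156.8396
  5        40.00        39.0148       195.0741
  6        40.00        38.8207       232.9243
  7        40.00        38.6276       270.3931
  8     1,040.00       999.3206     7,994.5649
  Σ                  1,273.8036     9,087.0209
P = 1,273.8036; D_Mac = 7.13377 half-year periods = 3.56688 yrs; D_mod = 3.54914 yrs.
DV01 ≈ 3.54914 × 1,273.8036 × 0.0001 = 0.452091.

CHF 0.45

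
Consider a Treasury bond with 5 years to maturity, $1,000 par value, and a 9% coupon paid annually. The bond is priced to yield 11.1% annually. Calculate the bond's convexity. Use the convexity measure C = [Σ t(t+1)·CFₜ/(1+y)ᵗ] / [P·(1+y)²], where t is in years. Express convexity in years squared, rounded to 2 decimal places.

19.22

With y = 0.111:
  t   CF        PV=CF/(1+0.111)^t    t·PV        t(t+1)·PV
  1        90.00        81.0081        81.0081         162.0162
  2        90.00        72.9146       145.8292         437.4875
  3        90.00        65.6297       196.8891         787.5562
  4        90.00        59.0726       236.2905       1,181.4525
  5     1,090.00       643.9560     3,219.7801      19,318.6804
  Σ                    922.5810     3,879.7969      21,887.1929
P = 922.5810.
Convexity = Σ t(t+1)·PV / [P·(1+y)²] = 21,887.1929 / (922.5810 × 1.234321) = 19.22018.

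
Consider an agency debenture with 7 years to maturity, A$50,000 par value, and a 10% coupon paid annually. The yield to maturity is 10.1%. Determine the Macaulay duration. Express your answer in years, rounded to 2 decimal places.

Periodic yield y = 0.101. Discount each cash flow and weight by its year:
  t   CF        PV=CF/(1+0.101)^t    t·PV
  1     5,000.00     4,541.3261     4,541.3261
  2     5,000.00     4,124.7285     8,249.4570
  3     5,000.00     3,746.3474    11,239.0422
  4     5,000.00     3,402.6770    13,610.7081
  5     5,000.00     3,090.5332    15,452.6659
  6     5,000.00     2,807.0238    16,842.1426
  7    55,000.00    28,044.7425   196,313.1975
  Σ                 49,757.3784   266,248.5393
Price P = Σ PV = 49,757.3784.
Macaulay duration = Σ(t·PV) / P = 266,248.5393 / 49,757.3784 = 5.35094 years.

5.35 years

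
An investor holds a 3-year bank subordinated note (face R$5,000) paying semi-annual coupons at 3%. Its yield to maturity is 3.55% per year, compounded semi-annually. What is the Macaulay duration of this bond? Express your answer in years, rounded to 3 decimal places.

Periodic yield y = 0.01775. Discount each cash flow and weight by its period:
  t   CF        PV=CF/(1+0.01775)^t    t·PV
  1        75.00        73.6920        73.6920
  2        75.00        72.4067       144.8135
  3        75.00        71.1439       213.4318
  4        75.00        69.9032       279.6126
  5        75.00        68.6840       343.4201
  6     5,075.00     4,566.5622    27,399.3734
  Σ                  4,922.3921    28,454.3434
Price P = Σ PV = 4,922.3921.
Macaulay duration = Σ(t·PV) / P = 28,454.3434 / 4,922.3921 = 5.78059 half-year periods.
In years: 5.78059 / 2 = 2.89030 years.

2.890 years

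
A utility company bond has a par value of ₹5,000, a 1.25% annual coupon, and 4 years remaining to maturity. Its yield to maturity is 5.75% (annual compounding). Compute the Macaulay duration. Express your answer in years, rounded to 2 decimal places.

Periodic yield y = 0.0575. Discount each cash flow and weight by its year:
  t   CF        PV=CF/(1+0.0575)^t    t·PV
  1        62.50        59.1017        59.1017
  2        62.50        55.8881       111.7762
  3        62.50        52.8493       158.5478
  4     5,062.50     4,048.0282    16,192.1129
  Σ                  4,215.8672    16,521.5385
Price P = Σ PV = 4,215.8672.
Macaulay duration = Σ(t·PV) / P = 16,521.5385 / 4,215.8672 = 3.91889 years.

3.92 years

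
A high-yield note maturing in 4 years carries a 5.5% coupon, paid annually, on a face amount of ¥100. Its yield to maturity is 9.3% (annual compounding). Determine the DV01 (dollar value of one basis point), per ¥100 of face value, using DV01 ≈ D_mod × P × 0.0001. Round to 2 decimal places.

¥0.03

Periodic yield y = 0.093.
  t   CF        PV=CF/(1+0.093)^t    t·PV
  1         5.50         5.0320         5.0320
  2         5.50         4.6039         9.2077
  3         5.50         4.2121        12.6364
  4       105.50        73.9217       295.6867
  Σ                     87.7697       322.5629
P = 87.7697; D_Mac = 3.67511 yrs; D_mod = 3.36240 yrs.
DV01 ≈ 3.36240 × 87.7697 × 0.0001 = 0.029512.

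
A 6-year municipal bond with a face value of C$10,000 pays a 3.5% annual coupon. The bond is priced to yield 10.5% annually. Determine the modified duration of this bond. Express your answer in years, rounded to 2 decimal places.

4.89 years

Periodic yield y = 0.105. First find Macaulay duration:
  t   CF        PV=CF/(1+0.105)^t    t·PV
  1       350.00       316.7421       316.7421
  2       350.00       286.6444       573.2888
  3       350.00       259.4067       778.2201
  4       350.00       234.7572       939.0288
  5       350.00       212.4500     1,062.2498
  6    10,350.00     5,685.4741    34,112.8443
  Σ                  6,995.4744    37,782.3740
P = 6,995.4744; Macaulay duration = 37,782.3740 / 6,995.4744 = 5.40097 years.
Modified duration = D_Mac / (1 + y) = 5.40097 / 1.105 = 4.88776 years.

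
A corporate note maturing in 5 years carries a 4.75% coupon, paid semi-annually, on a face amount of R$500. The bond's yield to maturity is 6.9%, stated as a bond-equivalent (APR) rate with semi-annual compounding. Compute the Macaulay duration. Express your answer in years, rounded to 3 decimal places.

Periodic yield y = 0.0345. Discount each cash flow and weight by its period:
  t   CF        PV=CF/(1+0.0345)^t    t·PV
  1       11.875        11.4790        11.4790
  2       11.875        11.0962        22.1923
  3       11.875        10.7261        32.1783
  4       11.875        10.3684        41.4736
  5       11.875        10.0226        50.1131
  6       11.875         9.6884        58.1302
  7       11.875         9.3653        65.5569
  8       11.875         9.0529        72.4235
  9       11.875         8.7510        78.7593
  10     511.875       364.6355     3,646.3552
  Σ                    455.1854     4,078.6613
Price P = Σ PV = 455.1854.
Macaulay duration = Σ(t·PV) / P = 4,078.6613 / 455.1854 = 8.96044 half-year periods.
In years: 8.96044 / 2 = 4.48022 years.

4.480 years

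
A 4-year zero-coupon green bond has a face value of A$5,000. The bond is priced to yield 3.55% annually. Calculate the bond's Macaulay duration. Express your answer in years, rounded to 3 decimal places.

A zero-coupon bond has a single cash flow at maturity, so its Macaulay duration equals its maturity: 4 years.

4.000 years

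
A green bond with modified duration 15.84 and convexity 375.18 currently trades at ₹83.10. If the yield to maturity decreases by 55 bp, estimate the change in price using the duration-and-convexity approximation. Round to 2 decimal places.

Duration effect: -D_mod·Δy = -15.84 × (-0.0055) = +0.087120
Convexity effect: ½·C·(Δy)² = 0.5 × 375.18 × (-0.0055)² = +0.0056745975
ΔP/P ≈ +0.087120 + 0.0056745975 = +0.0927945975
ΔP ≈ 83.10 × (+0.0927945975) = +7.71123105225.

+₹7.71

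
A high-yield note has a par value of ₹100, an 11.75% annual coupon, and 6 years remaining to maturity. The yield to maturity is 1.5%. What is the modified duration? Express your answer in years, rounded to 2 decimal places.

Periodic yield y = 0.015. First find Macaulay duration:
  t   CF        PV=CF/(1+0.015)^t    t·PV
  1        11.75        11.5764        11.5764
  2        11.75        11.4053        22.8106
  3        11.75        11.2367        33.7102
  4        11.75        11.0707        44.2827
  5        11.75        10.9071        54.5353
  6       111.75       102.2001       613.2005
  Σ                    158.3962       780.1156
P = 158.3962; Macaulay duration = 780.1156 / 158.3962 = 4.92509 years.
Modified duration = D_Mac / (1 + y) = 4.92509 / 1.015 = 4.85231 years.

4.85 years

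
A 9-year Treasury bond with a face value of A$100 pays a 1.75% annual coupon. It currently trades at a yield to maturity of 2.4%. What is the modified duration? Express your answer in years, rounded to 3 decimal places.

8.189 years

Periodic yield y = 0.024. First find Macaulay duration:
  t   CF        PV=CF/(1+0.024)^t    t·PV
  1         1.75         1.7090         1.7090
  2         1.75         1.6689         3.3379
  3         1.75         1.6298         4.8894
  4         1.75         1.5916         6.3665
  5         1.75         1.5543         7.7716
  6         1.75         1.5179         9.1073
  7         1.75         1.4823        10.3762
  8         1.75         1.4476        11.5805
  9       101.75        82.1930       739.7370
  Σ                     94.7944       794.8753
P = 94.7944; Macaulay duration = 794.8753 / 94.7944 = 8.38525 years.
Modified duration = D_Mac / (1 + y) = 8.38525 / 1.024 = 8.18873 years.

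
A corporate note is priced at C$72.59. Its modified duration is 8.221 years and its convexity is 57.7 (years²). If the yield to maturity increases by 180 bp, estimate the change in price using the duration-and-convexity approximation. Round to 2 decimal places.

Duration effect: -D_mod·Δy = -8.221 × (+0.018) = -0.147978
Convexity effect: ½·C·(Δy)² = 0.5 × 57.7 × (0.018)² = +0.0093474
ΔP/P ≈ -0.147978 + 0.0093474 = -0.1386306
ΔP ≈ 72.59 × (-0.1386306) = -10.063195254.

-C$10.06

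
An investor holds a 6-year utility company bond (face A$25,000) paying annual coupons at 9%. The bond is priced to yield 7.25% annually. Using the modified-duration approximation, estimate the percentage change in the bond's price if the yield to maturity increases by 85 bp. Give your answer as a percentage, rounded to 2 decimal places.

Periodic yield y = 0.0725. Modified duration first:
  t   CF        PV=CF/(1+0.0725)^t    t·PV
  1     2,250.00     2,097.9021     2,097.9021
  2     2,250.00     1,956.0859     3,912.1717
  3     2,250.00     1,823.8563     5,471.5689
  4     2,250.00     1,700.5653     6,802.2612
  5     2,250.00     1,585.6087     7,928.0434
  6    27,250.00    17,905.3453   107,432.0720
  Σ                 27,069.3636   133,644.0193
P = 27,069.3636; D_Mac = 4.93709 yrs; D_mod = 4.93709/(1+0.0725) = 4.60335 yrs.
ΔP/P ≈ -D_mod · Δy = -4.60335 × (+0.0085) = -0.039128 = -3.9128%.

-3.91%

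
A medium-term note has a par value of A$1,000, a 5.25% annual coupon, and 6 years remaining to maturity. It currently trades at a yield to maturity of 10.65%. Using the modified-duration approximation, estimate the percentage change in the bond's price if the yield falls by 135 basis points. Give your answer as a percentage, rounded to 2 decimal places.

+6.33%

Periodic yield y = 0.1065. Modified duration first:
  t   CF        PV=CF/(1+0.1065)^t    t·PV
  1        52.50        47.4469        47.4469
  2        52.50        42.8802        85.7603
  3        52.50        38.7530       116.2589
  4        52.50        35.0230       140.0921
  5        52.50        31.6521       158.2604
  6     1,052.50       573.4738     3,440.8429
  Σ                    769.2290     3,988.6615
P = 769.2290; D_Mac = 5.18527 yrs; D_mod = 5.18527/(1+0.1065) = 4.68619 yrs.
ΔP/P ≈ -D_mod · Δy = -4.68619 × (-0.0135) = +0.063264 = +6.3264%.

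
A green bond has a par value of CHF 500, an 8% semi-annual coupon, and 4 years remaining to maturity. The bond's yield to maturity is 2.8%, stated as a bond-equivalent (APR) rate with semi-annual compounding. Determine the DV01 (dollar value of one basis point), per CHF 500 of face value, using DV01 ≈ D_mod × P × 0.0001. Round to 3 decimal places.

CHF 0.209

Periodic yield y = 0.014.
  t   CF        PV=CF/(1+0.014)^t    t·PV
  1        20.00        19.7239        19.7239
  2        20.00        19.4515        38.9031
  3        20.00        19.1830        57.5489
  4        20.00        18.9181        75.6725
  5        20.00        18.6569        93.2847
  6        20.00        18.3993       110.3960
  7        20.00        18.1453       127.0171
  8       520.00       465.2643     3,722.1142
  Σ                    597.7424     4,244.6604
P = 597.7424; D_Mac = 7.10115 half-year periods = 3.55058 yrs; D_mod = 3.50156 yrs.
DV01 ≈ 3.50156 × 597.7424 × 0.0001 = 0.209303.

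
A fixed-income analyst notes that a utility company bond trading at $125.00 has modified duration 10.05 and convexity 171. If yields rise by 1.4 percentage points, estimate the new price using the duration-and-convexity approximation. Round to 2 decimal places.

$109.51

Duration effect: -D_mod·Δy = -10.05 × (+0.014) = -0.140700
Convexity effect: ½·C·(Δy)² = 0.5 × 171 × (0.014)² = +0.0167580
ΔP/P ≈ -0.140700 + 0.0167580 = -0.123942
New price ≈ 125.00 × (1 - 0.123942) = 109.50725.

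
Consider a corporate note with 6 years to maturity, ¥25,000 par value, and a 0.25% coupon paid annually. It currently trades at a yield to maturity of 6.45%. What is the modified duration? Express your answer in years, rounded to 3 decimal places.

5.593 years

Periodic yield y = 0.0645. First find Macaulay duration:
  t   CF        PV=CF/(1+0.0645)^t    t·PV
  1        62.50        58.7130        58.7130
  2        62.50        55.1555       110.3110
  3        62.50        51.8135       155.4405
  4        62.50        48.6740       194.6961
  5        62.50        45.7248       228.6239
  6    25,062.50    17,224.6496   103,347.8975
  Σ                 17,484.7304   104,095.6821
P = 17,484.7304; Macaulay duration = 104,095.6821 / 17,484.7304 = 5.95352 years.
Modified duration = D_Mac / (1 + y) = 5.95352 / 1.0645 = 5.59278 years.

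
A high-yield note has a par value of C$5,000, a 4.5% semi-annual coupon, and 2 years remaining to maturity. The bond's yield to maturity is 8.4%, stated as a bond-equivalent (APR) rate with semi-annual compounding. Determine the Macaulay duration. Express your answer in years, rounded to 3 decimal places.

1.932 years

Periodic yield y = 0.042. Discount each cash flow and weight by its period:
  t   CF        PV=CF/(1+0.042)^t    t·PV
  1       112.50       107.9655       107.9655
  2       112.50       103.6137       207.2274
  3       112.50        99.4373       298.3119
  4     5,112.50     4,336.7306    17,346.9224
  Σ                  4,647.7470    17,960.4272
Price P = Σ PV = 4,647.7470.
Macaulay duration = Σ(t·PV) / P = 17,960.4272 / 4,647.7470 = 3.86433 half-year periods.
In years: 3.86433 / 2 = 1.93216 years.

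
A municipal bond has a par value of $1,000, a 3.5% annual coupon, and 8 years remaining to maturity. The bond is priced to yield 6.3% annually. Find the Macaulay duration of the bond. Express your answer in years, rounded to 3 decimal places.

Periodic yield y = 0.063. Discount each cash flow and weight by its year:
  t   CF        PV=CF/(1+0.063)^t    t·PV
  1        35.00        32.9257        32.9257
  2        35.00        30.9743        61.9486
  3        35.00        29.1386        87.4157
  4        35.00        27.4116       109.6466
  5        35.00        25.7871       128.9353
  6        35.00        24.2588       145.5525
  7        35.00        22.8210       159.7472
  8     1,035.00       634.8545     5,078.8364
  Σ                    828.1716     5,805.0079
Price P = Σ PV = 828.1716.
Macaulay duration = Σ(t·PV) / P = 5,805.0079 / 828.1716 = 7.00943 years.

7.009 years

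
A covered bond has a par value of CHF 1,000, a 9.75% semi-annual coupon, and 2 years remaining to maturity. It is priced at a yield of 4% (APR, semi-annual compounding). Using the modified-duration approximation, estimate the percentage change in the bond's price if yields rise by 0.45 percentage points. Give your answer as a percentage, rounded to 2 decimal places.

Periodic yield y = 0.02. Modified duration first:
  t   CF        PV=CF/(1+0.02)^t    t·PV
  1        48.75        47.7941        47.7941
  2        48.75        46.8570        93.7140
  3        48.75        45.9382       137.8146
  4     1,048.75       968.8829     3,875.5316
  Σ                  1,109.4722     4,154.8543
P = 1,109.4722; D_Mac = 3.74489 half-year periods = 1.87245 yrs; D_mod = 1.87245/(1+0.02) = 1.83573 yrs.
ΔP/P ≈ -D_mod · Δy = -1.83573 × (+0.0045) = -0.008261 = -0.8261%.

-0.83%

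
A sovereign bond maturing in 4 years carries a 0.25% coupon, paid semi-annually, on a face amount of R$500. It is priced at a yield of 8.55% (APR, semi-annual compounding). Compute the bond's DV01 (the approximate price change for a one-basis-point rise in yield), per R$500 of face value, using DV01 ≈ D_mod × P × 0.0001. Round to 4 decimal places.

R$0.1381

Periodic yield y = 0.04275.
  t   CF        PV=CF/(1+0.04275)^t    t·PV
  1        0.625         0.5994         0.5994
  2        0.625         0.5748         1.1496
  3        0.625         0.5512         1.6537
  4        0.625         0.5286         2.1146
  5        0.625         0.5070         2.5348
  6        0.625         0.4862         2.9171
  7        0.625         0.4662         3.2637
  8      500.625       358.1549     2,865.2395
  Σ                    361.8684     2,879.4724
P = 361.8684; D_Mac = 7.95724 half-year periods = 3.97862 yrs; D_mod = 3.81551 yrs.
DV01 ≈ 3.81551 × 361.8684 × 0.0001 = 0.138071.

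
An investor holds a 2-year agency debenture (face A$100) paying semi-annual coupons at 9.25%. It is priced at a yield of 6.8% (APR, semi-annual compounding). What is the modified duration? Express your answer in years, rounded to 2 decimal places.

1.81 years

Periodic yield y = 0.034. First find Macaulay duration:
  t   CF        PV=CF/(1+0.034)^t    t·PV
  1        4.625         4.4729         4.4729
  2        4.625         4.3258         8.6517
  3        4.625         4.1836        12.5508
  4      104.625        91.5279       366.1114
  Σ                    104.5102       391.7869
P = 104.5102; Macaulay duration = 391.7869 / 104.5102 = 3.74879 half-year periods = 1.87439 years.
Modified duration = D_Mac / (1 + y) = 1.87439 / 1.034 = 1.81276 years.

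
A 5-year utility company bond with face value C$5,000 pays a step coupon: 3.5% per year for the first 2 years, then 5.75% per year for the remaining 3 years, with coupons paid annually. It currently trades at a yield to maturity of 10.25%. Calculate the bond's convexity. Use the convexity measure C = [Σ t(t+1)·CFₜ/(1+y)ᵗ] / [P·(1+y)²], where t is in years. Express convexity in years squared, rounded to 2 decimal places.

21.83

With y = 0.1025:
  t   CF        PV=CF/(1+0.1025)^t    t·PV        t(t+1)·PV
  1       175.00       158.7302       158.7302         317.4603
  2       175.00       143.9729       287.9459         863.8376
  3       287.50       214.5369       643.6108       2,574.4431
  4       287.50       194.5913       778.3653       3,891.8263
  5     5,287.50     3,246.0663    16,230.3316      97,381.9898
  Σ                  3,957.8977    18,098.9837     105,029.5572
P = 3,957.8977.
Convexity = Σ t(t+1)·PV / [P·(1+y)²] = 105,029.5572 / (3,957.8977 × 1.215506) = 21.83181.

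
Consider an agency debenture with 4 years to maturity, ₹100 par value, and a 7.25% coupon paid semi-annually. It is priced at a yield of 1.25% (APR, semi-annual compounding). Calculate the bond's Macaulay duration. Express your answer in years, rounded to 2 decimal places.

3.60 years

Periodic yield y = 0.00625. Discount each cash flow and weight by its period:
  t   CF        PV=CF/(1+0.00625)^t    t·PV
  1        3.625         3.6025         3.6025
  2        3.625         3.5801         7.1602
  3        3.625         3.5579        10.6736
  4        3.625         3.5358        14.1431
  5        3.625         3.5138        17.5691
  6        3.625         3.4920        20.9519
  7        3.625         3.4703        24.2921
  8      103.625        98.5865       788.6919
  Σ                    123.3388       887.0844
Price P = Σ PV = 123.3388.
Macaulay duration = Σ(t·PV) / P = 887.0844 / 123.3388 = 7.19226 half-year periods.
In years: 7.19226 / 2 = 3.59613 years.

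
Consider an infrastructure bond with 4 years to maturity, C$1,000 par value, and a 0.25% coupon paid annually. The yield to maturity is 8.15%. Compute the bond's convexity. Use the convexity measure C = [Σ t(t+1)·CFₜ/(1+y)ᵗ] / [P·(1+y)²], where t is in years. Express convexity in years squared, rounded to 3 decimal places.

With y = 0.0815:
  t   CF        PV=CF/(1+0.0815)^t    t·PV        t(t+1)·PV
  1         2.50         2.3116         2.3116           4.6232
  2         2.50         2.1374         4.2748          12.8244
  3         2.50         1.9763         5.9290          23.7160
  4     1,002.50       732.7879     2,931.1516      14,655.7579
  Σ                    739.2132     2,943.6670      14,696.9215
P = 739.2132.
Convexity = Σ t(t+1)·PV / [P·(1+y)²] = 14,696.9215 / (739.2132 × 1.169642) = 16.99823.

16.998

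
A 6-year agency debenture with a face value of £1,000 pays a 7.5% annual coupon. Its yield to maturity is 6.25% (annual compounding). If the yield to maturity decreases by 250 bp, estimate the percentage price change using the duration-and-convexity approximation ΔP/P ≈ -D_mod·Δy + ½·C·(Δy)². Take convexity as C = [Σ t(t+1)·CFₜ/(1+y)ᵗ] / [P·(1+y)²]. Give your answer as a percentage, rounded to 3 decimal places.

With y = 0.0625:
  t   CF        PV=CF/(1+0.0625)^t    t·PV        t(t+1)·PV
  1        75.00        70.5882        70.5882         141.1765
  2        75.00        66.4360       132.8720         398.6159
  3        75.00        62.5280       187.5840         750.3358
  4        75.00        58.8499       235.3995       1,176.9974
  5        75.00        55.3881       276.9406       1,661.6434
  6     1,075.00       747.1965     4,483.1790      31,382.2532
  Σ                  1,060.9867     5,386.5632      35,511.0222
P = 1,060.9867; D_Mac = 5.07694 yrs; D_mod = 4.77829 yrs; C = 29.64800.
Duration effect: -4.77829 × (-0.025) = +0.119457
Convexity effect: 0.5 × 29.64800 × (-0.025)² = +0.0092650
ΔP/P ≈ +0.119457 + 0.0092650 = +0.128722 = +12.8722%.

+12.872%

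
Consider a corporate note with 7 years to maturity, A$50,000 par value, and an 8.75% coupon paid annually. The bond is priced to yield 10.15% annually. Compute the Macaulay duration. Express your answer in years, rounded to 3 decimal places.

5.461 years

Periodic yield y = 0.1015. Discount each cash flow and weight by its year:
  t   CF        PV=CF/(1+0.1015)^t    t·PV
  1     4,375.00     3,971.8566     3,971.8566
  2     4,375.00     3,605.8616     7,211.7232
  3     4,375.00     3,273.5920     9,820.7760
  4     4,375.00     2,971.9401    11,887.7604
  5     4,375.00     2,698.0845    13,490.4226
  6     4,375.00     2,449.4639    14,696.7836
  7    54,375.00    27,638.0730   193,466.5110
  Σ                 46,608.8717   254,545.8334
Price P = Σ PV = 46,608.8717.
Macaulay duration = Σ(t·PV) / P = 254,545.8334 / 46,608.8717 = 5.46132 years.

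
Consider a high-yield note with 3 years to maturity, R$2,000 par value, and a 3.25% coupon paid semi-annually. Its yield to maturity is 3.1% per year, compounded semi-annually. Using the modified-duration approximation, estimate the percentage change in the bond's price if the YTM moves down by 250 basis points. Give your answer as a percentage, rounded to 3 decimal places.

Periodic yield y = 0.0155. Modified duration first:
  t   CF        PV=CF/(1+0.0155)^t    t·PV
  1        32.50        32.0039        32.0039
  2        32.50        31.5154        63.0309
  3        32.50        31.0344        93.1032
  4        32.50        30.5607       122.2429
  5        32.50        30.0943       150.4713
  6     2,032.50     1,853.3225    11,119.9347
  Σ                  2,008.5312    11,580.7870
P = 2,008.5312; D_Mac = 5.76580 half-year periods = 2.88290 yrs; D_mod = 2.88290/(1+0.0155) = 2.83890 yrs.
ΔP/P ≈ -D_mod · Δy = -2.83890 × (-0.025) = +0.070972 = +7.0972%.

+7.097%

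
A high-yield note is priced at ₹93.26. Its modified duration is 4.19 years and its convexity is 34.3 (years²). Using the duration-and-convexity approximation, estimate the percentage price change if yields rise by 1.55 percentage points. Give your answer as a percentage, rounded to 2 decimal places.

Duration effect: -D_mod·Δy = -4.19 × (+0.0155) = -0.064945
Convexity effect: ½·C·(Δy)² = 0.5 × 34.3 × (0.0155)² = +0.0041202875
ΔP/P ≈ -0.064945 + 0.0041202875 = -0.0608247125
= -6.08247125%.

-6.08%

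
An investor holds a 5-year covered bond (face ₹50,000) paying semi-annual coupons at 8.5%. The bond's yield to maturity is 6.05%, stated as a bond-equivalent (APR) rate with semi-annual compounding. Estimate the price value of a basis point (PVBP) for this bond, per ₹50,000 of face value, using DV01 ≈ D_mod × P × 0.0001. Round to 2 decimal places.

₹22.63

Periodic yield y = 0.03025.
  t   CF        PV=CF/(1+0.03025)^t    t·PV
  1     2,125.00     2,062.6062     2,062.6062
  2     2,125.00     2,002.0443     4,004.0886
  3     2,125.00     1,943.2607     5,829.7821
  4     2,125.00     1,886.2030     7,544.8122
  5     2,125.00     1,830.8207     9,154.1036
  6     2,125.00     1,777.0645    10,662.3871
  7     2,125.00     1,724.8867    12,074.2069
  8     2,125.00     1,674.2409    13,393.9273
  9     2,125.00     1,625.0822    14,625.7395
  10   52,125.00    38,691.8803   386,918.8034
  Σ                 55,218.0896   466,270.4568
P = 55,218.0896; D_Mac = 8.44416 half-year periods = 4.22208 yrs; D_mod = 4.09811 yrs.
DV01 ≈ 4.09811 × 55,218.0896 × 0.0001 = 22.628996.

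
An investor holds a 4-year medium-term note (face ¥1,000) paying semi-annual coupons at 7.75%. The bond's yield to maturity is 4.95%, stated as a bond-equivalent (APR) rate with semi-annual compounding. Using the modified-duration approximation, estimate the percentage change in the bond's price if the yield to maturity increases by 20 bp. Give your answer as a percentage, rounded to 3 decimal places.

Periodic yield y = 0.02475. Modified duration first:
  t   CF        PV=CF/(1+0.02475)^t    t·PV
  1        38.75        37.8141        37.8141
  2        38.75        36.9008        73.8016
  3        38.75        36.0096       108.0287
  4        38.75        35.1399       140.5594
  5        38.75        34.2912       171.4558
  6        38.75        33.4629       200.7777
  7        38.75        32.6547       228.5832
  8     1,038.75       854.2158     6,833.7267
  Σ                  1,100.4890     7,794.7472
P = 1,100.4890; D_Mac = 7.08299 half-year periods = 3.54149 yrs; D_mod = 3.54149/(1+0.02475) = 3.45596 yrs.
ΔP/P ≈ -D_mod · Δy = -3.45596 × (+0.002) = -0.006912 = -0.6912%.

-0.691%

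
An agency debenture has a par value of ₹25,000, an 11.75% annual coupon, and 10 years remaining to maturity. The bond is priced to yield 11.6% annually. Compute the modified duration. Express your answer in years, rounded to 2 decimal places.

Periodic yield y = 0.116. First find Macaulay duration:
  t   CF        PV=CF/(1+0.116)^t    t·PV
  1     2,937.50     2,632.1685     2,632.1685
  2     2,937.50     2,358.5739     4,717.1478
  3     2,937.50     2,113.4175     6,340.2524
  4     2,937.50     1,893.7432     7,574.9730
  5     2,937.50     1,696.9025     8,484.5127
  6     2,937.50     1,520.5220     9,123.1320
  7     2,937.50     1,362.4749     9,537.3244
  8     2,937.50     1,220.8557     9,766.8452
  9     2,937.50     1,093.9567     9,845.6101
  10   27,937.50     9,322.7834    93,227.8341
  Σ                 25,215.3982   161,249.8001
P = 25,215.3982; Macaulay duration = 161,249.8001 / 25,215.3982 = 6.39489 years.
Modified duration = D_Mac / (1 + y) = 6.39489 / 1.116 = 5.73019 years.

5.73 years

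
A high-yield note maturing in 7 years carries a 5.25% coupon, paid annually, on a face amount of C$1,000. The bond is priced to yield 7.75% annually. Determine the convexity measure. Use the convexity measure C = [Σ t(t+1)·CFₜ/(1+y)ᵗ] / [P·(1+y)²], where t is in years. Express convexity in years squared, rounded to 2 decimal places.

With y = 0.0775:
  t   CF        PV=CF/(1+0.0775)^t    t·PV        t(t+1)·PV
  1        52.50        48.7239        48.7239          97.4478
  2        52.50        45.2194        90.4388         271.3164
  3        52.50        41.9670       125.9009         503.6035
  4        52.50        38.9485       155.7938         778.9690
  5        52.50        36.1471       180.7353       1,084.4116
  6        52.50        33.5471       201.2829       1,408.9803
  7     1,052.50       624.1675     4,369.1725      34,953.3801
  Σ                    868.7204     5,172.0480      39,098.1087
P = 868.7204.
Convexity = Σ t(t+1)·PV / [P·(1+y)²] = 39,098.1087 / (868.7204 × 1.161006) = 38.76512.

38.77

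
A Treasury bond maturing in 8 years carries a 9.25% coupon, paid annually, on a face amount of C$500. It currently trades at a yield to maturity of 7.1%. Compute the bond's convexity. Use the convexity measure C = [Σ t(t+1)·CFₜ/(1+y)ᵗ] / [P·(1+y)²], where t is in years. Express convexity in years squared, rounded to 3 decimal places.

With y = 0.071:
  t   CF        PV=CF/(1+0.071)^t    t·PV        t(t+1)·PV
  1        46.25        43.1839        43.1839          86.3679
  2        46.25        40.3211        80.6423         241.9268
  3        46.25        37.6481       112.9444         451.7775
  4        46.25        35.1523       140.6092         703.0462
  5        46.25        32.8220       164.1098         984.6585
  6        46.25        30.6461       183.8765       1,287.1353
  7        46.25        28.6145       200.3012       1,602.4093
  8       546.25       315.5554     2,524.4436      22,719.9923
  Σ                    563.9434     3,450.1108      28,077.3138
P = 563.9434.
Convexity = Σ t(t+1)·PV / [P·(1+y)²] = 28,077.3138 / (563.9434 × 1.147041) = 43.40513.

43.405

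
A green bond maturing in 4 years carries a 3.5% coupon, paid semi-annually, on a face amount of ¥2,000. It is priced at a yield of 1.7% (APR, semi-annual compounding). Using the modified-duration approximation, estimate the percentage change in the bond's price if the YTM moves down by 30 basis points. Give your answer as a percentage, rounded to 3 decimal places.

+1.123%

Periodic yield y = 0.0085. Modified duration first:
  t   CF        PV=CF/(1+0.0085)^t    t·PV
  1        35.00        34.7050        34.7050
  2        35.00        34.4125        68.8250
  3        35.00        34.1225       102.3674
  4        35.00        33.8349       135.3395
  5        35.00        33.5497       167.7485
  6        35.00        33.2669       199.6015
  7        35.00        32.9865       230.9058
  8     2,035.00     1,901.7665    15,214.1320
  Σ                  2,138.6445    16,153.6246
P = 2,138.6445; D_Mac = 7.55321 half-year periods = 3.77660 yrs; D_mod = 3.77660/(1+0.0085) = 3.74477 yrs.
ΔP/P ≈ -D_mod · Δy = -3.74477 × (-0.003) = +0.011234 = +1.1234%.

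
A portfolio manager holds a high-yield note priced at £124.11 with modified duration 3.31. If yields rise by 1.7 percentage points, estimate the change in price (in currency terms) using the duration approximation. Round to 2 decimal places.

Duration approximation: ΔP/P ≈ -D_mod · Δy = -3.31 × (+0.017) = -0.056270.
ΔP ≈ 124.11 × (-0.056270) = -6.9836697.

-£6.98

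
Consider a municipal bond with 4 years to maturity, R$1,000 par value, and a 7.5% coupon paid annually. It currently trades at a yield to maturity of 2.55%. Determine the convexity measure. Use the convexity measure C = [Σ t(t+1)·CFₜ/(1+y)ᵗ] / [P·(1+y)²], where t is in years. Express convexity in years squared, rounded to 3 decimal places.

16.716

With y = 0.0255:
  t   CF        PV=CF/(1+0.0255)^t    t·PV        t(t+1)·PV
  1        75.00        73.1351        73.1351         146.2701
  2        75.00        71.3165       142.6330         427.8989
  3        75.00        69.5431       208.6294         834.5176
  4     1,075.00       971.9990     3,887.9959      19,439.9794
  Σ                  1,185.9936     4,312.3933      20,848.6661
P = 1,185.9936.
Convexity = Σ t(t+1)·PV / [P·(1+y)²] = 20,848.6661 / (1,185.9936 × 1.051650) = 16.71570.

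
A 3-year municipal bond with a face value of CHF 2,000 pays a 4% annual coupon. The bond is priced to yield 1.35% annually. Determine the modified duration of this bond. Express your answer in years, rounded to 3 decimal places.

Periodic yield y = 0.0135. First find Macaulay duration:
  t   CF        PV=CF/(1+0.0135)^t    t·PV
  1        80.00        78.9344        78.9344
  2        80.00        77.8830       155.7659
  3     2,080.00     1,997.9843     5,993.9530
  Σ                  2,154.8017     6,228.6533
P = 2,154.8017; Macaulay duration = 6,228.6533 / 2,154.8017 = 2.89059 years.
Modified duration = D_Mac / (1 + y) = 2.89059 / 1.0135 = 2.85209 years.

2.852 years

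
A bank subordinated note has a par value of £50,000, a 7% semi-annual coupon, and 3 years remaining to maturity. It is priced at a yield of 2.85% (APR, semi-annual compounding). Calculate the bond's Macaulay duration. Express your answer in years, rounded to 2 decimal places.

2.77 years

Periodic yield y = 0.01425. Discount each cash flow and weight by its period:
  t   CF        PV=CF/(1+0.01425)^t    t·PV
  1     1,750.00     1,725.4129     1,725.4129
  2     1,750.00     1,701.1712     3,402.3424
  3     1,750.00     1,677.2701     5,031.8102
  4     1,750.00     1,653.7048     6,614.8191
  5     1,750.00     1,630.4706     8,152.3529
  6    51,750.00    47,537.9288   285,227.5728
  Σ                 55,925.9583   310,154.3103
Price P = Σ PV = 55,925.9583.
Macaulay duration = Σ(t·PV) / P = 310,154.3103 / 55,925.9583 = 5.54580 half-year periods.
In years: 5.54580 / 2 = 2.77290 years.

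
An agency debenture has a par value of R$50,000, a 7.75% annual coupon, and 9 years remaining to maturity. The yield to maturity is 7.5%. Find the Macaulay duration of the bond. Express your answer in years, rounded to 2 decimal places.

Periodic yield y = 0.075. Discount each cash flow and weight by its year:
  t   CF        PV=CF/(1+0.075)^t    t·PV
  1     3,875.00     3,604.6512     3,604.6512
  2     3,875.00     3,353.1639     6,706.3277
  3     3,875.00     3,119.2222     9,357.6666
  4     3,875.00     2,901.6021    11,606.4082
  5     3,875.00     2,699.1647    13,495.8235
  6     3,875.00     2,510.8509    15,065.1053
  7     3,875.00     2,335.6752    16,349.7267
  8     3,875.00     2,172.7212    17,381.7692
  9    53,875.00    28,100.3096   252,902.7864
  Σ                 50,797.3609   346,470.2649
Price P = Σ PV = 50,797.3609.
Macaulay duration = Σ(t·PV) / P = 346,470.2649 / 50,797.3609 = 6.82064 years.

6.82 years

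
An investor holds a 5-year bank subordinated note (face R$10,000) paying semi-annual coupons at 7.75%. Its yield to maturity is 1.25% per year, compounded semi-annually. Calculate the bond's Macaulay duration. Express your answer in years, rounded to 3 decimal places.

4.351 years

Periodic yield y = 0.00625. Discount each cash flow and weight by its period:
  t   CF        PV=CF/(1+0.00625)^t    t·PV
  1       387.50       385.0932       385.0932
  2       387.50       382.7013       765.4026
  3       387.50       380.3243     1,140.9728
  4       387.50       377.9620     1,511.8480
  5       387.50       375.6144     1,878.0720
  6       387.50       373.2814     2,239.6884
  7       387.50       370.9629     2,596.7402
  8       387.50       368.6588     2,949.2701
  9       387.50       366.3690     3,297.3206
  10   10,387.50     9,760.0514    97,600.5136
  Σ                 13,141.0185   114,364.9213
Price P = Σ PV = 13,141.0185.
Macaulay duration = Σ(t·PV) / P = 114,364.9213 / 13,141.0185 = 8.70290 half-year periods.
In years: 8.70290 / 2 = 4.35145 years.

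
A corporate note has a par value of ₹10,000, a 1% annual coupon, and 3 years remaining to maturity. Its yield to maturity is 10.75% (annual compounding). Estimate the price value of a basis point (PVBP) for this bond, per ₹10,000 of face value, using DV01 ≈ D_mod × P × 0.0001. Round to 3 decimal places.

Periodic yield y = 0.1075.
  t   CF        PV=CF/(1+0.1075)^t    t·PV
  1       100.00        90.2935        90.2935
  2       100.00        81.5291       163.0582
  3    10,100.00     7,435.1574    22,305.4723
  Σ                  7,606.9800    22,558.8239
P = 7,606.9800; D_Mac = 2.96554 yrs; D_mod = 2.67769 yrs.
DV01 ≈ 2.67769 × 7,606.9800 × 0.0001 = 2.036914.

₹2.037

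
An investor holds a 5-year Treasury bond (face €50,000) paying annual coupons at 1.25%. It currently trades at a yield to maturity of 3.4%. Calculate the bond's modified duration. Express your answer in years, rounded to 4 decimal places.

Periodic yield y = 0.034. First find Macaulay duration:
  t   CF        PV=CF/(1+0.034)^t    t·PV
  1       625.00       604.4487       604.4487
  2       625.00       584.5733     1,169.1465
  3       625.00       565.3513     1,696.0539
  4       625.00       546.7614     2,187.0457
  5    50,625.00    42,831.4071   214,157.0357
  Σ                 45,132.5419   219,813.7305
P = 45,132.5419; Macaulay duration = 219,813.7305 / 45,132.5419 = 4.87040 years.
Modified duration = D_Mac / (1 + y) = 4.87040 / 1.034 = 4.71026 years.

4.7103 years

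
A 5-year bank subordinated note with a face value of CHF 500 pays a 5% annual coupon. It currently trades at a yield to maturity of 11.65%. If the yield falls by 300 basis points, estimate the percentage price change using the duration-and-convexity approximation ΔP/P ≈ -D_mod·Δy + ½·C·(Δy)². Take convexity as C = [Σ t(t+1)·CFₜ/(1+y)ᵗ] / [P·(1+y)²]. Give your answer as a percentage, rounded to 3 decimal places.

With y = 0.1165:
  t   CF        PV=CF/(1+0.1165)^t    t·PV        t(t+1)·PV
  1        25.00        22.3914        22.3914          44.7828
  2        25.00        20.0550        40.1100         120.3300
  3        25.00        17.9624        53.8871         215.5485
  4        25.00        16.0881        64.3525         321.7623
  5       525.00       302.5977     1,512.9887       9,077.9319
  Σ                    379.0946     1,693.7296       9,780.3555
P = 379.0946; D_Mac = 4.46783 yrs; D_mod = 4.00164 yrs; C = 20.69615.
Duration effect: -4.00164 × (-0.03) = +0.120049
Convexity effect: 0.5 × 20.69615 × (-0.03)² = +0.0093133
ΔP/P ≈ +0.120049 + 0.0093133 = +0.129362 = +12.9362%.

+12.936%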